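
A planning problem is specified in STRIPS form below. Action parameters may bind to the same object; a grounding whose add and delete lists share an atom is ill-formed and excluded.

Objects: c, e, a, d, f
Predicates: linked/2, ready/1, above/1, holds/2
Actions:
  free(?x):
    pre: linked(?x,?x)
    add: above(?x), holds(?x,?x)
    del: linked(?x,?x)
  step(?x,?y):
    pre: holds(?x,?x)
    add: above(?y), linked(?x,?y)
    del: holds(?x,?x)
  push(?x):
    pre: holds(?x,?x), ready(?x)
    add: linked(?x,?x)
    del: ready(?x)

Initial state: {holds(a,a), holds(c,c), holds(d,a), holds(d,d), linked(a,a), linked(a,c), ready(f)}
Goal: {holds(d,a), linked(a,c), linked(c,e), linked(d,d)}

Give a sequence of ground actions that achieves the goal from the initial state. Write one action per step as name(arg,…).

step(c,e); step(d,d)

1. step(c,e)  →  {above(e), holds(a,a), holds(d,a), holds(d,d), linked(a,a), linked(a,c), linked(c,e), ready(f)}
2. step(d,d)  →  {above(d), above(e), holds(a,a), holds(d,a), linked(a,a), linked(a,c), linked(c,e), linked(d,d), ready(f)}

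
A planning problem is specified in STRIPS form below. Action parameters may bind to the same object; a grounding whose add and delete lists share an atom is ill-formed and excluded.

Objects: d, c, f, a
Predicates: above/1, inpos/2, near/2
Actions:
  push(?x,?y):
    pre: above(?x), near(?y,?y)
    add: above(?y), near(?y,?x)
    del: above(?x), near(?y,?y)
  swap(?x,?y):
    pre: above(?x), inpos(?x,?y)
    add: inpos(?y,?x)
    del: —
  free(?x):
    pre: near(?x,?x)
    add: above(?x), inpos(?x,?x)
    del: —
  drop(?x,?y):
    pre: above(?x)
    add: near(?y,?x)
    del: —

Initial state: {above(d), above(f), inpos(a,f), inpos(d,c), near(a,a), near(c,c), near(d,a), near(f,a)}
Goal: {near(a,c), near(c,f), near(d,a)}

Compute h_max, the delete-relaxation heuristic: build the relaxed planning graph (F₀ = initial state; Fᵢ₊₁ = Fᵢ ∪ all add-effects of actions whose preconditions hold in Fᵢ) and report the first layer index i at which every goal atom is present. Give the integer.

2

F0 = init (8 atoms)
F1 = F0 ∪ {above(a), above(c), inpos(a,a), inpos(c,c), inpos(c,d), near(a,d), near(a,f), near(c,d), near(c,f), near(d,d), near(d,f), near(f,d), near(f,f)}  (21 atoms)
F2 = F1 ∪ {inpos(d,d), inpos(f,a), inpos(f,f), near(a,c), near(c,a), near(d,c), near(f,c)}  (28 atoms)
goal ⊆ F2  ⇒  h_max = 2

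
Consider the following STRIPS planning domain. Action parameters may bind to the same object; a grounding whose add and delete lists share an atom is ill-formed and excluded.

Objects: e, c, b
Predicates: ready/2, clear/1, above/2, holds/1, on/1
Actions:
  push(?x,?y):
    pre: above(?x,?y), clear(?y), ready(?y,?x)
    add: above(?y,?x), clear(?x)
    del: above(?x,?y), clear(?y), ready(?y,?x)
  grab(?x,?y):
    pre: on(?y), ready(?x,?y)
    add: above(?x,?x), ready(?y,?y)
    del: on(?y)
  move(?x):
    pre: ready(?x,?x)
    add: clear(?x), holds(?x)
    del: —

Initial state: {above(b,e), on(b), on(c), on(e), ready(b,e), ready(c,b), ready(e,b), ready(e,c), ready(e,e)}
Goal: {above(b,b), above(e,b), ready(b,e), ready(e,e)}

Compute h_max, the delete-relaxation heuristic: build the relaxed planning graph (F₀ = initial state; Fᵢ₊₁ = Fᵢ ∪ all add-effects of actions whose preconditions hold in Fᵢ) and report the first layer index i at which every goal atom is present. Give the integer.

F0 = init (9 atoms)
F1 = F0 ∪ {above(b,b), above(c,c), above(e,e), clear(e), holds(e), ready(b,b), ready(c,c)}  (16 atoms)
F2 = F1 ∪ {above(e,b), clear(b), clear(c), holds(b), holds(c)}  (21 atoms)
goal ⊆ F2  ⇒  h_max = 2

2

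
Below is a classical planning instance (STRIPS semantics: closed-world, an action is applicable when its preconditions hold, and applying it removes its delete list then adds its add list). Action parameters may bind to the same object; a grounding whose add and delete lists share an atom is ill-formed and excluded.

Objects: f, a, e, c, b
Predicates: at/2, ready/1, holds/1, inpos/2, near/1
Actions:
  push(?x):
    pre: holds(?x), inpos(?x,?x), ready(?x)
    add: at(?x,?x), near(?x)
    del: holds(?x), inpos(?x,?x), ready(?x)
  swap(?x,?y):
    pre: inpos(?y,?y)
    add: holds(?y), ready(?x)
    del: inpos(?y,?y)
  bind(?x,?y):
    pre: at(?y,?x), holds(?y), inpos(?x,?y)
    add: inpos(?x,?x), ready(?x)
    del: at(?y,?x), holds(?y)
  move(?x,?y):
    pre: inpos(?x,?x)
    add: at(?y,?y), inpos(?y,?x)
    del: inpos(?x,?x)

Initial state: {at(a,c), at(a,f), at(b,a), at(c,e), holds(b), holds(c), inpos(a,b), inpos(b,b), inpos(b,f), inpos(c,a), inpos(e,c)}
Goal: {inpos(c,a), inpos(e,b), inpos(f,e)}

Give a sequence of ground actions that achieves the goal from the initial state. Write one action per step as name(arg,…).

1. bind(e,c)  →  {at(a,c), at(a,f), at(b,a), holds(b), inpos(a,b), inpos(b,b), inpos(b,f), inpos(c,a), inpos(e,c), inpos(e,e), ready(e)}
2. move(e,f)  →  {at(a,c), at(a,f), at(b,a), at(f,f), holds(b), inpos(a,b), inpos(b,b), inpos(b,f), inpos(c,a), inpos(e,c), inpos(f,e), ready(e)}
3. move(b,e)  →  {at(a,c), at(a,f), at(b,a), at(e,e), at(f,f), holds(b), inpos(a,b), inpos(b,f), inpos(c,a), inpos(e,b), inpos(e,c), inpos(f,e), ready(e)}

bind(e,c); move(e,f); move(b,e)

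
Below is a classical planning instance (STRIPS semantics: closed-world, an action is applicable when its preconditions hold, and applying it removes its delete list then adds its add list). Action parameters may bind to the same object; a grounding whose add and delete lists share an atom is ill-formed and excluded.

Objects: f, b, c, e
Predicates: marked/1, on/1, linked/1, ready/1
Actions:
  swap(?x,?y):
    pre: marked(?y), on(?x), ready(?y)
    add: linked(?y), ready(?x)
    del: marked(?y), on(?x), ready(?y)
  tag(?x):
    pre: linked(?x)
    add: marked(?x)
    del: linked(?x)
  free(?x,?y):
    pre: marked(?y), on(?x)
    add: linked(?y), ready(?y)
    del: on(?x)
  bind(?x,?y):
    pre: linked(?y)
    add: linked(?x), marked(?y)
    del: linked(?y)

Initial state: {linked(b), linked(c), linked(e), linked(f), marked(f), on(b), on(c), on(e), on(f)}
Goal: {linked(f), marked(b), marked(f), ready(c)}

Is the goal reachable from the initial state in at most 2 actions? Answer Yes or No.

No

1. tag(b)  →  {linked(c), linked(e), linked(f), marked(b), marked(f), on(b), on(c), on(e), on(f)}
2. tag(c)  →  {linked(e), linked(f), marked(b), marked(c), marked(f), on(b), on(c), on(e), on(f)}
3. free(f,c)  →  {linked(c), linked(e), linked(f), marked(b), marked(c), marked(f), on(b), on(c), on(e), ready(c)}
optimal plan length = 3; 3 > 2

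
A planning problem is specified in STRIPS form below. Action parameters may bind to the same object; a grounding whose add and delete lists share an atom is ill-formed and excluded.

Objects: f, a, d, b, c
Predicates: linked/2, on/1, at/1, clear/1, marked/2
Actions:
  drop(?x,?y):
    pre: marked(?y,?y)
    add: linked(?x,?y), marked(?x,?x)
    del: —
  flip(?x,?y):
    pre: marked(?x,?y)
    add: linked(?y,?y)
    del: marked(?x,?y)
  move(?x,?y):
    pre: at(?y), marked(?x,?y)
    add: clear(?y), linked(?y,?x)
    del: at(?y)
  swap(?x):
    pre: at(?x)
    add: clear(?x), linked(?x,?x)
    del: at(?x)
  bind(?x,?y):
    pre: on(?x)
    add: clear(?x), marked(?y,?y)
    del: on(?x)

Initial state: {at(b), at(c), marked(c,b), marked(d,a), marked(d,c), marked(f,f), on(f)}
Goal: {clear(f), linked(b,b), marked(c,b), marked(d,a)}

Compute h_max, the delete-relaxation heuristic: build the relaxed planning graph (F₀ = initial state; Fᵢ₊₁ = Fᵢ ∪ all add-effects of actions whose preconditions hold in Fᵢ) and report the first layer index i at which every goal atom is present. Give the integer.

1

F0 = init (7 atoms)
F1 = F0 ∪ {clear(b), clear(c), clear(f), linked(a,a), linked(a,f), linked(b,b), linked(b,c), linked(b,f), linked(c,c), linked(c,d), linked(c,f), linked(d,f), linked(f,f), marked(a,a), marked(b,b), marked(c,c), marked(d,d)}  (24 atoms)
goal ⊆ F1  ⇒  h_max = 1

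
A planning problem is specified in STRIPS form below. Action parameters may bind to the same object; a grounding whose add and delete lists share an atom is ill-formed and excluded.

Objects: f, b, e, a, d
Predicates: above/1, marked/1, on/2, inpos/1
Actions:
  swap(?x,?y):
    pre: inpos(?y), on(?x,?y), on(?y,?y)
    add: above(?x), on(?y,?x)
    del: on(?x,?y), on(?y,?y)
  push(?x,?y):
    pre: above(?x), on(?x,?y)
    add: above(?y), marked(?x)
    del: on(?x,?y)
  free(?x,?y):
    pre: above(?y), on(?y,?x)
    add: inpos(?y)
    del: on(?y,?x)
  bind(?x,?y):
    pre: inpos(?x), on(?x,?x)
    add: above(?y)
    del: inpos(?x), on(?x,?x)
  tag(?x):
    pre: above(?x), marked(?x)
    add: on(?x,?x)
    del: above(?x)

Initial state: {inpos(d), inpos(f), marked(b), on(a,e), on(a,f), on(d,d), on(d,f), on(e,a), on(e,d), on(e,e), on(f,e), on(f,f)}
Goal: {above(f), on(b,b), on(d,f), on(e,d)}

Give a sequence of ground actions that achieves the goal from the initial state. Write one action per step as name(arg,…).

1. bind(f,f)  →  {above(f), inpos(d), marked(b), on(a,e), on(a,f), on(d,d), on(d,f), on(e,a), on(e,d), on(e,e), on(f,e)}
2. bind(d,b)  →  {above(b), above(f), marked(b), on(a,e), on(a,f), on(d,f), on(e,a), on(e,d), on(e,e), on(f,e)}
3. tag(b)  →  {above(f), marked(b), on(a,e), on(a,f), on(b,b), on(d,f), on(e,a), on(e,d), on(e,e), on(f,e)}

bind(f,f); bind(d,b); tag(b)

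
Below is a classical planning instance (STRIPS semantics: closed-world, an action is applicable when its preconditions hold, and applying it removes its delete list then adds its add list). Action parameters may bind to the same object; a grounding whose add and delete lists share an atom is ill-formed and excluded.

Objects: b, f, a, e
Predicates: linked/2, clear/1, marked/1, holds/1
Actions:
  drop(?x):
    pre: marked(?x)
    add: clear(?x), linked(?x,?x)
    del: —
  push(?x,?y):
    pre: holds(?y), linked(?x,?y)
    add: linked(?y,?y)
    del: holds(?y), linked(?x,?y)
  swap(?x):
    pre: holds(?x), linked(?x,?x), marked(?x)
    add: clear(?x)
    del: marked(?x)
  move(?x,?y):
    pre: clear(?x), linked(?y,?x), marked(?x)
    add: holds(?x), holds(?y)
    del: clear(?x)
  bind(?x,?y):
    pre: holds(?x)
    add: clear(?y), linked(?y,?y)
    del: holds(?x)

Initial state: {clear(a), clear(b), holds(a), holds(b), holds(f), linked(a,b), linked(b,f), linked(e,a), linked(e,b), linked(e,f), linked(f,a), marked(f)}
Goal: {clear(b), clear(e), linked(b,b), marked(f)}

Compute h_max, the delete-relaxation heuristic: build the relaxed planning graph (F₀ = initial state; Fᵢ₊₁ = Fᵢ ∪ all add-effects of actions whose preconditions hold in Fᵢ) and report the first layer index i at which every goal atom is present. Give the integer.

F0 = init (12 atoms)
F1 = F0 ∪ {clear(e), clear(f), linked(a,a), linked(b,b), linked(e,e), linked(f,f)}  (18 atoms)
goal ⊆ F1  ⇒  h_max = 1

1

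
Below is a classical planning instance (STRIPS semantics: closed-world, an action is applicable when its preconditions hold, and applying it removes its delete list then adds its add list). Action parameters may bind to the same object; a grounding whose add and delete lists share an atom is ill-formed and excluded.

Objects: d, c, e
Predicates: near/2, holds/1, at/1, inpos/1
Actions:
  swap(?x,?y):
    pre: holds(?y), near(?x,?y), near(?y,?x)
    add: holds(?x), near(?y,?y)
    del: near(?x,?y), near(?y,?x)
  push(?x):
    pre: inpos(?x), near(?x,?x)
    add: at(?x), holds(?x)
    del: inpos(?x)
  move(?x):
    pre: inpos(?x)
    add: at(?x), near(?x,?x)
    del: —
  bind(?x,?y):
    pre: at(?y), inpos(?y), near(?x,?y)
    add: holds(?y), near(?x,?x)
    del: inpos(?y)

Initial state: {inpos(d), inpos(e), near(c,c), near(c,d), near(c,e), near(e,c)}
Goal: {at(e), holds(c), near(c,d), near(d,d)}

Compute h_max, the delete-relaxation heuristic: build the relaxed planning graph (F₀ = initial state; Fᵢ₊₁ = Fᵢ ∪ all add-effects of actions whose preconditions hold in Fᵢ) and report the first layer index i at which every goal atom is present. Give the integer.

3

F0 = init (6 atoms)
F1 = F0 ∪ {at(d), at(e), near(d,d), near(e,e)}  (10 atoms)
F2 = F1 ∪ {holds(d), holds(e)}  (12 atoms)
F3 = F2 ∪ {holds(c)}  (13 atoms)
goal ⊆ F3  ⇒  h_max = 3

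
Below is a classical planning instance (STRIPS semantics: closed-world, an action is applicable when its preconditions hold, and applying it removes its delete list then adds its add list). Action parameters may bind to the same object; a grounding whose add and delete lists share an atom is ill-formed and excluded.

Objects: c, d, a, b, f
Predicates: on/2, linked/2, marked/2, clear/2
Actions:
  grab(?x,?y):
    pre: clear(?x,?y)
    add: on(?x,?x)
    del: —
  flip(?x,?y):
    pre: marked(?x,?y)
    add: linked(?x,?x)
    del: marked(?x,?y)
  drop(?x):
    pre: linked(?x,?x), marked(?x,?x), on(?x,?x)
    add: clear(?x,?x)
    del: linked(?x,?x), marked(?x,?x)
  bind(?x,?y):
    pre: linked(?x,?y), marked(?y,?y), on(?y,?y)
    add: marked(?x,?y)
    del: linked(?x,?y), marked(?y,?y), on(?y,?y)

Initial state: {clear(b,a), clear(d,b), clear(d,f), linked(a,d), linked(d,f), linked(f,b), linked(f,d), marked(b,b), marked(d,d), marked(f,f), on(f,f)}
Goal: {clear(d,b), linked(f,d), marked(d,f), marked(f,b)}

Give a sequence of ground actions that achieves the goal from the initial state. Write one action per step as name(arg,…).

grab(b,a); bind(d,f); bind(f,b)

1. grab(b,a)  →  {clear(b,a), clear(d,b), clear(d,f), linked(a,d), linked(d,f), linked(f,b), linked(f,d), marked(b,b), marked(d,d), marked(f,f), on(b,b), on(f,f)}
2. bind(d,f)  →  {clear(b,a), clear(d,b), clear(d,f), linked(a,d), linked(f,b), linked(f,d), marked(b,b), marked(d,d), marked(d,f), on(b,b)}
3. bind(f,b)  →  {clear(b,a), clear(d,b), clear(d,f), linked(a,d), linked(f,d), marked(d,d), marked(d,f), marked(f,b)}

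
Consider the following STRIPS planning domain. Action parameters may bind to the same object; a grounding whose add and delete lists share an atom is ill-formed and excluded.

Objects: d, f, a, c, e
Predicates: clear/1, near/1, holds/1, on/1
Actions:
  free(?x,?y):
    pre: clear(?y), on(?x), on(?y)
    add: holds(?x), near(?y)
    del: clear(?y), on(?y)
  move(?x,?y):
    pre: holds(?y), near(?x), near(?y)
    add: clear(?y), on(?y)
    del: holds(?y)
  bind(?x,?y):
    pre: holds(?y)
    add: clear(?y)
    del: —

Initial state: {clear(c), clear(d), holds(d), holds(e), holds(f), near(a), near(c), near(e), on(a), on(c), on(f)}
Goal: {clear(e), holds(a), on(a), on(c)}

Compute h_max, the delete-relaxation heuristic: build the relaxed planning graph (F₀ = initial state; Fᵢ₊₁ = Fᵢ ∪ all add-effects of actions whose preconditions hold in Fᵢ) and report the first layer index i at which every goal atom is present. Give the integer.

F0 = init (11 atoms)
F1 = F0 ∪ {clear(e), clear(f), holds(a), holds(c), on(e)}  (16 atoms)
goal ⊆ F1  ⇒  h_max = 1

1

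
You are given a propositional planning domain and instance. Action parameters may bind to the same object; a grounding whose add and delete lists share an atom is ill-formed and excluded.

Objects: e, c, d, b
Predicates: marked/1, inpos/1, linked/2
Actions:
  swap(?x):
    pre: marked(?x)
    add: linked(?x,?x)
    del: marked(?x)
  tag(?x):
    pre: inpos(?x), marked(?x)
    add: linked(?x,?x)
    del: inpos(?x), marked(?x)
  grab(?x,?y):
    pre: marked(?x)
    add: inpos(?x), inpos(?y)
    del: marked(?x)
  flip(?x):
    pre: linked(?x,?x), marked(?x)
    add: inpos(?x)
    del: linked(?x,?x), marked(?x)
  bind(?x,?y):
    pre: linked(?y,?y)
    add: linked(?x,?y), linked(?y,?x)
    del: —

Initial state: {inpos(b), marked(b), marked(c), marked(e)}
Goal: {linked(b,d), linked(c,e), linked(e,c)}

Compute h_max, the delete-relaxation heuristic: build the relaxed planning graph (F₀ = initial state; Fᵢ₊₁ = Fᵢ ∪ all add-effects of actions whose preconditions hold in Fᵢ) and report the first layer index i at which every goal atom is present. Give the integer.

F0 = init (4 atoms)
F1 = F0 ∪ {inpos(c), inpos(d), inpos(e), linked(b,b), linked(c,c), linked(e,e)}  (10 atoms)
F2 = F1 ∪ {linked(b,c), linked(b,d), linked(b,e), linked(c,b), linked(c,d), linked(c,e), linked(d,b), linked(d,c), linked(d,e), linked(e,b), linked(e,c), linked(e,d)}  (22 atoms)
goal ⊆ F2  ⇒  h_max = 2

2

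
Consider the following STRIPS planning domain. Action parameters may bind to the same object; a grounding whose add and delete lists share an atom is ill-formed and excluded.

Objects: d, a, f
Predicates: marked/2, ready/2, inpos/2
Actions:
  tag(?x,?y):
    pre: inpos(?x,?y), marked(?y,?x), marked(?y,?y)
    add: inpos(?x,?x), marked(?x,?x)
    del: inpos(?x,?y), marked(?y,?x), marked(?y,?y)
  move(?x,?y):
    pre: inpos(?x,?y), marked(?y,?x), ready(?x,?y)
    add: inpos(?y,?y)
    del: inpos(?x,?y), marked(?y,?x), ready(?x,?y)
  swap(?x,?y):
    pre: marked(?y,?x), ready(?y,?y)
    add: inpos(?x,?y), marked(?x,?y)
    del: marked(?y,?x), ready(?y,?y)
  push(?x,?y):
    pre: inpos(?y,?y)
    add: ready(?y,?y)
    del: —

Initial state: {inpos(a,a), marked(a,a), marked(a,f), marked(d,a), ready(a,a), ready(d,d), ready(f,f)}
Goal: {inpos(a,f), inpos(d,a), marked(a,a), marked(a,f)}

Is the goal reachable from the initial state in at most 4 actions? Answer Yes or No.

1. swap(a,d)  →  {inpos(a,a), inpos(a,d), marked(a,a), marked(a,d), marked(a,f), ready(a,a), ready(f,f)}
2. swap(d,a)  →  {inpos(a,a), inpos(a,d), inpos(d,a), marked(a,a), marked(a,f), marked(d,a), ready(f,f)}
3. push(d,a)  →  {inpos(a,a), inpos(a,d), inpos(d,a), marked(a,a), marked(a,f), marked(d,a), ready(a,a), ready(f,f)}
4. swap(f,a)  →  {inpos(a,a), inpos(a,d), inpos(d,a), inpos(f,a), marked(a,a), marked(d,a), marked(f,a), ready(f,f)}
5. swap(a,f)  →  {inpos(a,a), inpos(a,d), inpos(a,f), inpos(d,a), inpos(f,a), marked(a,a), marked(a,f), marked(d,a)}
optimal plan length = 5; 5 > 4

No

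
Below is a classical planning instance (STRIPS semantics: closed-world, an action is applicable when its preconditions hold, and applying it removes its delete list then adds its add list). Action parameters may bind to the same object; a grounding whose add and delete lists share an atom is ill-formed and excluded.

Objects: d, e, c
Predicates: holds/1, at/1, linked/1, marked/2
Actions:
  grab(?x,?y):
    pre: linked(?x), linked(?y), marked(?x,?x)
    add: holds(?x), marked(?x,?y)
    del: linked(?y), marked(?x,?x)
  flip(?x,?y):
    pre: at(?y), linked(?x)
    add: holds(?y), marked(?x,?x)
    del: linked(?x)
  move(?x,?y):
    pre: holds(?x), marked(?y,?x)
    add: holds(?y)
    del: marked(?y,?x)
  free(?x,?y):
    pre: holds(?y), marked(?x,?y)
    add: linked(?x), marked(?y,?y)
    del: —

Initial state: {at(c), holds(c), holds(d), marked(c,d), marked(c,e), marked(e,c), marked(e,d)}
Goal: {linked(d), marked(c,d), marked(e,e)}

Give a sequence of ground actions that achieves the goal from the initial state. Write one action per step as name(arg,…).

free(e,d); flip(e,c); free(d,d)

1. free(e,d)  →  {at(c), holds(c), holds(d), linked(e), marked(c,d), marked(c,e), marked(d,d), marked(e,c), marked(e,d)}
2. flip(e,c)  →  {at(c), holds(c), holds(d), marked(c,d), marked(c,e), marked(d,d), marked(e,c), marked(e,d), marked(e,e)}
3. free(d,d)  →  {at(c), holds(c), holds(d), linked(d), marked(c,d), marked(c,e), marked(d,d), marked(e,c), marked(e,d), marked(e,e)}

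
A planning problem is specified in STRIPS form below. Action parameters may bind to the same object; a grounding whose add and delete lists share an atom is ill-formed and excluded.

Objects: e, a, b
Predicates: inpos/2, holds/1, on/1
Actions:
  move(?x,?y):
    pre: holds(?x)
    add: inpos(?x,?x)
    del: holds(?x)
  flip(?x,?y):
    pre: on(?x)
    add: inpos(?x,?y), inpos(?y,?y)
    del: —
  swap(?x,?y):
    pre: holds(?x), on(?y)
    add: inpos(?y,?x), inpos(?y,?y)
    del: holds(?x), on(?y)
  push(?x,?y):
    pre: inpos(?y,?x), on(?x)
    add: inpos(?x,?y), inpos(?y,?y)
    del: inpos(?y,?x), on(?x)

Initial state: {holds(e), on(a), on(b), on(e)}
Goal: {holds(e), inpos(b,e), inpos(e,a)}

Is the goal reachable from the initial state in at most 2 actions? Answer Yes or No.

1. flip(e,a)  →  {holds(e), inpos(a,a), inpos(e,a), on(a), on(b), on(e)}
2. flip(b,e)  →  {holds(e), inpos(a,a), inpos(b,e), inpos(e,a), inpos(e,e), on(a), on(b), on(e)}
optimal plan length = 2; 2 ≤ 2

Yes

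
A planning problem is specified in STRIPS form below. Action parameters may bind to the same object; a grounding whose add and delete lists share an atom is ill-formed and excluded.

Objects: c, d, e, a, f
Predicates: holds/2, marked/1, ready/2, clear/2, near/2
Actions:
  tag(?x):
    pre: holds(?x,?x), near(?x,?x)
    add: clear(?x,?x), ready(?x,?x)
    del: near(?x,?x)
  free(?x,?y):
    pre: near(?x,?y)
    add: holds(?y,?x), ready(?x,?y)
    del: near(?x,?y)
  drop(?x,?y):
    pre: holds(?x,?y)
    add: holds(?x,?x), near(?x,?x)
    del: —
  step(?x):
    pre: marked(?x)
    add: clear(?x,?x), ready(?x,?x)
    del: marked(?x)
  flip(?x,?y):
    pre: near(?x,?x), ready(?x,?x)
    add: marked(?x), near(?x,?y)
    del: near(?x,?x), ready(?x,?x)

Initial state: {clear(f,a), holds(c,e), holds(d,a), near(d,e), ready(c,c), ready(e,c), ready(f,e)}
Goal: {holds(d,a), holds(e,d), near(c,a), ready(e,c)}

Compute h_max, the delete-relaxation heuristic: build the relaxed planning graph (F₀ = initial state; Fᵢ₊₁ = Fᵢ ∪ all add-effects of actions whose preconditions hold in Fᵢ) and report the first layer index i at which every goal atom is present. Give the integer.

2

F0 = init (7 atoms)
F1 = F0 ∪ {holds(c,c), holds(d,d), holds(e,d), near(c,c), near(d,d), ready(d,e)}  (13 atoms)
F2 = F1 ∪ {clear(c,c), clear(d,d), holds(e,e), marked(c), near(c,a), near(c,d), near(c,e), near(c,f), near(e,e), ready(d,d)}  (23 atoms)
goal ⊆ F2  ⇒  h_max = 2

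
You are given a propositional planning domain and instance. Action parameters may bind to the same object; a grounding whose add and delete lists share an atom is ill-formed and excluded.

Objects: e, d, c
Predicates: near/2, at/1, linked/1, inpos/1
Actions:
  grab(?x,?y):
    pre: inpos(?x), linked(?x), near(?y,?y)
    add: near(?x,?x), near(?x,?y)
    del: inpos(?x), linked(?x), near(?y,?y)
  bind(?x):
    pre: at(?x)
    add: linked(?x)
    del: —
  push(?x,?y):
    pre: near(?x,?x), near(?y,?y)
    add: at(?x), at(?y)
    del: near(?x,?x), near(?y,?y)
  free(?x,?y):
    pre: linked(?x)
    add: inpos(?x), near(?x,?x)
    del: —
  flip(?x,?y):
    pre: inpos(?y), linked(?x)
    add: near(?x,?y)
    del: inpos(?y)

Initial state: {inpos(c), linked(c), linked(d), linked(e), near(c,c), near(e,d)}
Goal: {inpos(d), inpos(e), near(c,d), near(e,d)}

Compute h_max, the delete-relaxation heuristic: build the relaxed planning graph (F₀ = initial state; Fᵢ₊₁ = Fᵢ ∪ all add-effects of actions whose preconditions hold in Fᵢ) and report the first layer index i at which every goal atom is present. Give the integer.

2

F0 = init (6 atoms)
F1 = F0 ∪ {at(c), inpos(d), inpos(e), near(d,c), near(d,d), near(e,c), near(e,e)}  (13 atoms)
F2 = F1 ∪ {at(d), at(e), near(c,d), near(c,e), near(d,e)}  (18 atoms)
goal ⊆ F2  ⇒  h_max = 2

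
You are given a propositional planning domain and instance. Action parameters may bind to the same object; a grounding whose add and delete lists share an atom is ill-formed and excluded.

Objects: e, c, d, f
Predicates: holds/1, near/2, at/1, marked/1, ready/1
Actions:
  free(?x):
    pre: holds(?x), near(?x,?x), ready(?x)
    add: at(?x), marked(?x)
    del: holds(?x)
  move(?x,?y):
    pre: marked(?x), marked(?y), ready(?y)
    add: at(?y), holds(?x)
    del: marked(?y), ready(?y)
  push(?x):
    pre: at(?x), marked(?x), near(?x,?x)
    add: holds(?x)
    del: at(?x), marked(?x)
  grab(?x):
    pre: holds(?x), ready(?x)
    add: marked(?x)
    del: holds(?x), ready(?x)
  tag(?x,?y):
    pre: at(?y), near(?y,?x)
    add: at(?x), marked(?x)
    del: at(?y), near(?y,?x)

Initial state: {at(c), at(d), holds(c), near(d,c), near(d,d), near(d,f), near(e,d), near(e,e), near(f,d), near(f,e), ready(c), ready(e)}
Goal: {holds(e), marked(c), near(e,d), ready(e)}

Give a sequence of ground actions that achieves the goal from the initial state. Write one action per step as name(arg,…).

1. grab(c)  →  {at(c), at(d), marked(c), near(d,c), near(d,d), near(d,f), near(e,d), near(e,e), near(f,d), near(f,e), ready(e)}
2. tag(f,d)  →  {at(c), at(f), marked(c), marked(f), near(d,c), near(d,d), near(e,d), near(e,e), near(f,d), near(f,e), ready(e)}
3. tag(e,f)  →  {at(c), at(e), marked(c), marked(e), marked(f), near(d,c), near(d,d), near(e,d), near(e,e), near(f,d), ready(e)}
4. push(e)  →  {at(c), holds(e), marked(c), marked(f), near(d,c), near(d,d), near(e,d), near(e,e), near(f,d), ready(e)}

grab(c); tag(f,d); tag(e,f); push(e)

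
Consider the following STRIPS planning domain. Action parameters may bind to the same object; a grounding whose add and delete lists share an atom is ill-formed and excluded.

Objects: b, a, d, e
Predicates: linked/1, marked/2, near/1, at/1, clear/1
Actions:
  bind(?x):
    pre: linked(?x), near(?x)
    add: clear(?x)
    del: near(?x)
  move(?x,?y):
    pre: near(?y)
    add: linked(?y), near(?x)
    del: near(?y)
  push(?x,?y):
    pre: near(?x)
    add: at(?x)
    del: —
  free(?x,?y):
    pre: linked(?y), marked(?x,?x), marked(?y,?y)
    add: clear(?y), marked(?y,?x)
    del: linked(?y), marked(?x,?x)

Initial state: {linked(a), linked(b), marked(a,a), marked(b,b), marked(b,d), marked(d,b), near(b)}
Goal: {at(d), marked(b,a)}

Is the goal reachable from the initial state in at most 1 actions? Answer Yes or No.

No

1. move(d,b)  →  {linked(a), linked(b), marked(a,a), marked(b,b), marked(b,d), marked(d,b), near(d)}
2. push(d,b)  →  {at(d), linked(a), linked(b), marked(a,a), marked(b,b), marked(b,d), marked(d,b), near(d)}
3. free(a,b)  →  {at(d), clear(b), linked(a), marked(b,a), marked(b,b), marked(b,d), marked(d,b), near(d)}
optimal plan length = 3; 3 > 1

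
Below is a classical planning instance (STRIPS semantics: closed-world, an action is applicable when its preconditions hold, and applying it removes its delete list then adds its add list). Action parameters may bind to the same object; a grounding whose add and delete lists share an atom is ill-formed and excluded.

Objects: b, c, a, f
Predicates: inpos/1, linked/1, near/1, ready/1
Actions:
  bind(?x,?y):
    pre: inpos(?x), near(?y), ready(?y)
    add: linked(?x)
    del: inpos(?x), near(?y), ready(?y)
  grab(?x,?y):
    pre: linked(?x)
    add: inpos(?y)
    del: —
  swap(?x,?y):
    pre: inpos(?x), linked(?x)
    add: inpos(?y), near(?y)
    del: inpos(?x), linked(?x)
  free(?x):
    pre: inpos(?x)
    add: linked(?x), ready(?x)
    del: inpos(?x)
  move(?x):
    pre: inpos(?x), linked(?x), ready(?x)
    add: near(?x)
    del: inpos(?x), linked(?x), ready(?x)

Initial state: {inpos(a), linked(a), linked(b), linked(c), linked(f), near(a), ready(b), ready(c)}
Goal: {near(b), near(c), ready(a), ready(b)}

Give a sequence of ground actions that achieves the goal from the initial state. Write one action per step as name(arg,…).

1. grab(b,b)  →  {inpos(a), inpos(b), linked(a), linked(b), linked(c), linked(f), near(a), ready(b), ready(c)}
2. swap(b,c)  →  {inpos(a), inpos(c), linked(a), linked(c), linked(f), near(a), near(c), ready(b), ready(c)}
3. swap(c,b)  →  {inpos(a), inpos(b), linked(a), linked(f), near(a), near(b), near(c), ready(b), ready(c)}
4. free(a)  →  {inpos(b), linked(a), linked(f), near(a), near(b), near(c), ready(a), ready(b), ready(c)}

grab(b,b); swap(b,c); swap(c,b); free(a)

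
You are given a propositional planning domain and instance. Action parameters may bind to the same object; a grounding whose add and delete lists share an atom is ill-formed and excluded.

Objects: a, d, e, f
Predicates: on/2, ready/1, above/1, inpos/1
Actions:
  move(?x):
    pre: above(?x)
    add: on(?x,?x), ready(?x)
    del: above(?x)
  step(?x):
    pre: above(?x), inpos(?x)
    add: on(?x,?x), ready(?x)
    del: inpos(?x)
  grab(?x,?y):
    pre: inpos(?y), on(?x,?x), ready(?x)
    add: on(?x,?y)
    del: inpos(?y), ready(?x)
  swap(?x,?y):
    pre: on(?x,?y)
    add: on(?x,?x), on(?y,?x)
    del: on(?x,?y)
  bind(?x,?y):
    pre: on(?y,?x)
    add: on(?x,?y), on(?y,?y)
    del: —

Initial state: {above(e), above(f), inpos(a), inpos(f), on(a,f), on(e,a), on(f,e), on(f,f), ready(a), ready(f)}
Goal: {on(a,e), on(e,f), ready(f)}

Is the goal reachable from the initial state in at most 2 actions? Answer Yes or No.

Yes

1. swap(e,a)  →  {above(e), above(f), inpos(a), inpos(f), on(a,e), on(a,f), on(e,e), on(f,e), on(f,f), ready(a), ready(f)}
2. swap(f,e)  →  {above(e), above(f), inpos(a), inpos(f), on(a,e), on(a,f), on(e,e), on(e,f), on(f,f), ready(a), ready(f)}
optimal plan length = 2; 2 ≤ 2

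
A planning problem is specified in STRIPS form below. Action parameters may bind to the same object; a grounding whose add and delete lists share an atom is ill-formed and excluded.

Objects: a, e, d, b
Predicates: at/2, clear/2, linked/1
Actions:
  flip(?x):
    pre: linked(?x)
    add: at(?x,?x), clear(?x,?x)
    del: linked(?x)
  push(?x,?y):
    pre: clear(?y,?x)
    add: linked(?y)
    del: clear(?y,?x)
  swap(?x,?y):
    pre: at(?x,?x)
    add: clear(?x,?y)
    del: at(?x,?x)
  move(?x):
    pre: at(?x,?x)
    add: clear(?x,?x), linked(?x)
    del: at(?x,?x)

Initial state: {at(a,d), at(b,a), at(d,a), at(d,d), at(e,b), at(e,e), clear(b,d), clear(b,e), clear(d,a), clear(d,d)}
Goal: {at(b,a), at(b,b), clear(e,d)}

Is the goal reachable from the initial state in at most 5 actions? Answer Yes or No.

1. push(e,b)  →  {at(a,d), at(b,a), at(d,a), at(d,d), at(e,b), at(e,e), clear(b,d), clear(d,a), clear(d,d), linked(b)}
2. flip(b)  →  {at(a,d), at(b,a), at(b,b), at(d,a), at(d,d), at(e,b), at(e,e), clear(b,b), clear(b,d), clear(d,a), clear(d,d)}
3. swap(e,d)  →  {at(a,d), at(b,a), at(b,b), at(d,a), at(d,d), at(e,b), clear(b,b), clear(b,d), clear(d,a), clear(d,d), clear(e,d)}
optimal plan length = 3; 3 ≤ 5

Yes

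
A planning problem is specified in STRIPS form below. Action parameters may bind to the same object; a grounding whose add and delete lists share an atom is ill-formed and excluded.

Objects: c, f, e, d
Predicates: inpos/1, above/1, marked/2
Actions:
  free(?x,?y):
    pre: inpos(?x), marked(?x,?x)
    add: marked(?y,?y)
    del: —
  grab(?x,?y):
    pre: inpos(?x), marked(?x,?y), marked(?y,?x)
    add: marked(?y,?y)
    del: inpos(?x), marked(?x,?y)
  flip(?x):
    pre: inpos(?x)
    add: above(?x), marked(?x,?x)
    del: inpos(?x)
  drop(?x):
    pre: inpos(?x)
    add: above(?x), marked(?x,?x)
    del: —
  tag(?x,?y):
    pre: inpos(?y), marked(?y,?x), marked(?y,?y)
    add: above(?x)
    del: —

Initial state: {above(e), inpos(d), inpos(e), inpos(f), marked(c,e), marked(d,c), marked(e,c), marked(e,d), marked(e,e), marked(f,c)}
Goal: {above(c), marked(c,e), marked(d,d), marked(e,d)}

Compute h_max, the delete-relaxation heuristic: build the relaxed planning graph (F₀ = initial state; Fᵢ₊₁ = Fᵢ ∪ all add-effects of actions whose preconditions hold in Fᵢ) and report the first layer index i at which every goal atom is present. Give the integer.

1

F0 = init (10 atoms)
F1 = F0 ∪ {above(c), above(d), above(f), marked(c,c), marked(d,d), marked(f,f)}  (16 atoms)
goal ⊆ F1  ⇒  h_max = 1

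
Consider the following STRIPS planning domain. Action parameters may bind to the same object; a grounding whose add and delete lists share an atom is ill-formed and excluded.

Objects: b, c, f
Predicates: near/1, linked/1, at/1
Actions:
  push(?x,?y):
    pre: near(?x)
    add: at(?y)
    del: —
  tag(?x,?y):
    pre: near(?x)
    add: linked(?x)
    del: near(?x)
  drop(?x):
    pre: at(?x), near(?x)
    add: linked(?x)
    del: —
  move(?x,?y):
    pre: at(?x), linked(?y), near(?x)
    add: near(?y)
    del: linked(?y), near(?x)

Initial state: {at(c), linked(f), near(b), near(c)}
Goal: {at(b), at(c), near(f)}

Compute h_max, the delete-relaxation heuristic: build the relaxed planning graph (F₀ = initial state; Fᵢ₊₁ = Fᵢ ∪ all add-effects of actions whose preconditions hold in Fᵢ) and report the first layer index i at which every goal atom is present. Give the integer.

F0 = init (4 atoms)
F1 = F0 ∪ {at(b), at(f), linked(b), linked(c), near(f)}  (9 atoms)
goal ⊆ F1  ⇒  h_max = 1

1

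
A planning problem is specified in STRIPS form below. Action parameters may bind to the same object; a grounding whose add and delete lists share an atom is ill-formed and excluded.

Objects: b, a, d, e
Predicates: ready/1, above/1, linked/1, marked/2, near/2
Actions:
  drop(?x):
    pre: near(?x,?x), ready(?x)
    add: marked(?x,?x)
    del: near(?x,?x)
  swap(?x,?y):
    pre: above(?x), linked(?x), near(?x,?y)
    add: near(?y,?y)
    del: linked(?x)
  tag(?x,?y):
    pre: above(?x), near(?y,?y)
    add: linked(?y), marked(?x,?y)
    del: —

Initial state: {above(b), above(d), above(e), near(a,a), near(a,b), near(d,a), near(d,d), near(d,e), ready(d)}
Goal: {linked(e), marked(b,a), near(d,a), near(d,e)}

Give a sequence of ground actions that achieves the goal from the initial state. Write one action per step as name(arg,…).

tag(b,a); tag(b,d); swap(d,e); tag(b,e)

1. tag(b,a)  →  {above(b), above(d), above(e), linked(a), marked(b,a), near(a,a), near(a,b), near(d,a), near(d,d), near(d,e), ready(d)}
2. tag(b,d)  →  {above(b), above(d), above(e), linked(a), linked(d), marked(b,a), marked(b,d), near(a,a), near(a,b), near(d,a), near(d,d), near(d,e), ready(d)}
3. swap(d,e)  →  {above(b), above(d), above(e), linked(a), marked(b,a), marked(b,d), near(a,a), near(a,b), near(d,a), near(d,d), near(d,e), near(e,e), ready(d)}
4. tag(b,e)  →  {above(b), above(d), above(e), linked(a), linked(e), marked(b,a), marked(b,d), marked(b,e), near(a,a), near(a,b), near(d,a), near(d,d), near(d,e), near(e,e), ready(d)}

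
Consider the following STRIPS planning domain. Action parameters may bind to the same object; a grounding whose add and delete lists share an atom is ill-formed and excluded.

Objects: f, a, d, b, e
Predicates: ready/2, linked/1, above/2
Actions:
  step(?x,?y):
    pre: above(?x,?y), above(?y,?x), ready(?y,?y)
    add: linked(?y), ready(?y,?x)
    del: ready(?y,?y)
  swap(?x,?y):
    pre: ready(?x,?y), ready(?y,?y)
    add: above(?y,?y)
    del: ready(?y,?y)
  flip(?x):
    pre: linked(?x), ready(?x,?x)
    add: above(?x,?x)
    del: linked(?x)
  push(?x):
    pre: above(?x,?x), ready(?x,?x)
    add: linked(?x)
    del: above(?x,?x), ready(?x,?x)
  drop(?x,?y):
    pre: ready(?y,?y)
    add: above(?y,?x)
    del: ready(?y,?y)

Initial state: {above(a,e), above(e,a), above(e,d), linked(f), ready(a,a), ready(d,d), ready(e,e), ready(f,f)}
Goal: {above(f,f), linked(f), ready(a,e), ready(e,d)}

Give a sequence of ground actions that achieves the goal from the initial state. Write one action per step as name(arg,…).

step(e,a); swap(f,f); drop(e,d); step(d,e)

1. step(e,a)  →  {above(a,e), above(e,a), above(e,d), linked(a), linked(f), ready(a,e), ready(d,d), ready(e,e), ready(f,f)}
2. swap(f,f)  →  {above(a,e), above(e,a), above(e,d), above(f,f), linked(a), linked(f), ready(a,e), ready(d,d), ready(e,e)}
3. drop(e,d)  →  {above(a,e), above(d,e), above(e,a), above(e,d), above(f,f), linked(a), linked(f), ready(a,e), ready(e,e)}
4. step(d,e)  →  {above(a,e), above(d,e), above(e,a), above(e,d), above(f,f), linked(a), linked(e), linked(f), ready(a,e), ready(e,d)}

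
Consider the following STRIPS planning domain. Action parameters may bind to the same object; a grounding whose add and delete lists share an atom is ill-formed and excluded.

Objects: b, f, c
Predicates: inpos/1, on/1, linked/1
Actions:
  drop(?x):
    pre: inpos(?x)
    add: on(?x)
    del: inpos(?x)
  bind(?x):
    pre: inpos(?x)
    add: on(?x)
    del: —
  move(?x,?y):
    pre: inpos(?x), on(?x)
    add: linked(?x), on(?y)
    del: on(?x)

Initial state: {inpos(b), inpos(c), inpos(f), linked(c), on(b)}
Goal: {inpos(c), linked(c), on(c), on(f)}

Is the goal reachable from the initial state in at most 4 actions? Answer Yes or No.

1. drop(f)  →  {inpos(b), inpos(c), linked(c), on(b), on(f)}
2. bind(c)  →  {inpos(b), inpos(c), linked(c), on(b), on(c), on(f)}
optimal plan length = 2; 2 ≤ 4

Yes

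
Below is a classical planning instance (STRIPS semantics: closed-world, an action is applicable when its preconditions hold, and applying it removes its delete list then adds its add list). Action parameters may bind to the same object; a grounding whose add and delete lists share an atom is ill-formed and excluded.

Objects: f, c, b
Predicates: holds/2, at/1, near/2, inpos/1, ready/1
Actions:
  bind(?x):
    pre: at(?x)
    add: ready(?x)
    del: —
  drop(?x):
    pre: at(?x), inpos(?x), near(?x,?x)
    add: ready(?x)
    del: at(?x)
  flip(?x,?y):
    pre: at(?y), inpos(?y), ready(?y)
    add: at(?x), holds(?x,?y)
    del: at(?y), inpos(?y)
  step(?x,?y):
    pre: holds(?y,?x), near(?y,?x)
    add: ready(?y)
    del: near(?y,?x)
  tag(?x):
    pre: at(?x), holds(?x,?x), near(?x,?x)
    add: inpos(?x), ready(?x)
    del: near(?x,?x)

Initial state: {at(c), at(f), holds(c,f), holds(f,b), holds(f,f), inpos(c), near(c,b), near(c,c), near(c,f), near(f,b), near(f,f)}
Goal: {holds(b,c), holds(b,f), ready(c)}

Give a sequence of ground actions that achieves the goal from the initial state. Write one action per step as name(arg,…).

1. bind(c)  →  {at(c), at(f), holds(c,f), holds(f,b), holds(f,f), inpos(c), near(c,b), near(c,c), near(c,f), near(f,b), near(f,f), ready(c)}
2. flip(b,c)  →  {at(b), at(f), holds(b,c), holds(c,f), holds(f,b), holds(f,f), near(c,b), near(c,c), near(c,f), near(f,b), near(f,f), ready(c)}
3. tag(f)  →  {at(b), at(f), holds(b,c), holds(c,f), holds(f,b), holds(f,f), inpos(f), near(c,b), near(c,c), near(c,f), near(f,b), ready(c), ready(f)}
4. flip(b,f)  →  {at(b), holds(b,c), holds(b,f), holds(c,f), holds(f,b), holds(f,f), near(c,b), near(c,c), near(c,f), near(f,b), ready(c), ready(f)}

bind(c); flip(b,c); tag(f); flip(b,f)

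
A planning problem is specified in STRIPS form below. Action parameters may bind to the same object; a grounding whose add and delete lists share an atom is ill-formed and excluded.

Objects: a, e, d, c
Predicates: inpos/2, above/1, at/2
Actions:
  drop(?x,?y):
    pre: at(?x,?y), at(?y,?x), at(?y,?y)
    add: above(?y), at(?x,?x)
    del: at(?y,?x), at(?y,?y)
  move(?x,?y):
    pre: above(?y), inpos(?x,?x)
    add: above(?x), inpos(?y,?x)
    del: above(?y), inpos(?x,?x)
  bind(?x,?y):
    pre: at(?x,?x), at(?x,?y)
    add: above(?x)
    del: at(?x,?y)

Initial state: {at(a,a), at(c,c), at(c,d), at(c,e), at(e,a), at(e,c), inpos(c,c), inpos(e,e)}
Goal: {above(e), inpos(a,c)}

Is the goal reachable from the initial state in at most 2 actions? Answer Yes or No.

No

1. bind(a,a)  →  {above(a), at(c,c), at(c,d), at(c,e), at(e,a), at(e,c), inpos(c,c), inpos(e,e)}
2. move(c,a)  →  {above(c), at(c,c), at(c,d), at(c,e), at(e,a), at(e,c), inpos(a,c), inpos(e,e)}
3. move(e,c)  →  {above(e), at(c,c), at(c,d), at(c,e), at(e,a), at(e,c), inpos(a,c), inpos(c,e)}
optimal plan length = 3; 3 > 2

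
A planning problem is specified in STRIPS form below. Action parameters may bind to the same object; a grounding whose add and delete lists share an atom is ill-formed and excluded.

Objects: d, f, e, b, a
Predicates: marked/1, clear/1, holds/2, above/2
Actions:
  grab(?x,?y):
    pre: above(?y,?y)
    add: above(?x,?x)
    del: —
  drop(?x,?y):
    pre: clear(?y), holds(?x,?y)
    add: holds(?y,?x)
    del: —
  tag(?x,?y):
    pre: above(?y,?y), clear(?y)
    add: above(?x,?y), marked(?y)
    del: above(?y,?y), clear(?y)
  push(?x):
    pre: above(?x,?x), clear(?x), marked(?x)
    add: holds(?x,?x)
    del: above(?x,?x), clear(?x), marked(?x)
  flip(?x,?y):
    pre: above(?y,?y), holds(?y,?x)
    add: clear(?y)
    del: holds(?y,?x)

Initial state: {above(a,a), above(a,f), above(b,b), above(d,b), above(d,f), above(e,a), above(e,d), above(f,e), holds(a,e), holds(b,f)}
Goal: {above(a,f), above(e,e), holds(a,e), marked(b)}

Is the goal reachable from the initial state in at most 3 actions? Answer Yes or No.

Yes

1. grab(e,b)  →  {above(a,a), above(a,f), above(b,b), above(d,b), above(d,f), above(e,a), above(e,d), above(e,e), above(f,e), holds(a,e), holds(b,f)}
2. flip(f,b)  →  {above(a,a), above(a,f), above(b,b), above(d,b), above(d,f), above(e,a), above(e,d), above(e,e), above(f,e), clear(b), holds(a,e)}
3. tag(d,b)  →  {above(a,a), above(a,f), above(d,b), above(d,f), above(e,a), above(e,d), above(e,e), above(f,e), holds(a,e), marked(b)}
optimal plan length = 3; 3 ≤ 3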